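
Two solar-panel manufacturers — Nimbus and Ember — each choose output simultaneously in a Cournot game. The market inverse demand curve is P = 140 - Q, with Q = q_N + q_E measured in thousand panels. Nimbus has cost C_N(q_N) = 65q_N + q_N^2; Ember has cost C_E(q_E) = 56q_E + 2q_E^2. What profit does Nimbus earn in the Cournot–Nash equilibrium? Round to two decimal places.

506.45

Nimbus's profit: π_N = (140 - Q)q_N - (65q_N + q_N²). Setting ∂π_N/∂q_N = 0: 75 - 4q_N - (q_E) = 0.
Ember's first-order condition: 84 - 6q_E - (q_N) = 0.
Best responses: q_N = (75 - q_E)/4, q_E = (84 - q_N)/6.
Solving the pair: q_N = 366/23, q_E = 261/23.
Price P = 140 - 627/23 = 112.7391.
Nimbus's profit: 112.7391·(366/23) - 65·(366/23) - (366/23)² = 506.4499.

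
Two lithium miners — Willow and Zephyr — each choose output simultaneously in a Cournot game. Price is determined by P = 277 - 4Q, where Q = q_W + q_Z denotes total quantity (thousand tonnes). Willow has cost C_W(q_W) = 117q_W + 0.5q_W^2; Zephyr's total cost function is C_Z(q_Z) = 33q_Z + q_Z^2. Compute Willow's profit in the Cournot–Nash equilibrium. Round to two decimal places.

Willow's profit: π_W = (277 - 4Q)q_W - (117q_W + (1/2)q_W²). Setting ∂π_W/∂q_W = 0: 160 - 9q_W - 4(q_Z) = 0.
Zephyr's first-order condition: 244 - 10q_Z - 4(q_W) = 0.
Best responses: q_W = (160 - 4q_Z)/9, q_Z = (244 - 4q_W)/10.
Substituting one into the other gives q_W = 312/37 and q_Z = 778/37.
Price P = 277 - 4·(1090/37) = 159.1622.
Willow's profit: 159.1622·(312/37) - 117·(312/37) - (1/2)(312/37)² = 319.9766.

319.98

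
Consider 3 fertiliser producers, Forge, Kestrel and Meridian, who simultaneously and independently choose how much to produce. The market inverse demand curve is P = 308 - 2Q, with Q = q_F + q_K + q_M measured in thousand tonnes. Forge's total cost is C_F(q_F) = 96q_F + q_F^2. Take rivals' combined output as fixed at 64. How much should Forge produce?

With rivals' combined output fixed at 64, Forge's profit is π_F = (308 - 2·64 - 2q_F)q_F - (96q_F + q_F²) = (180 - 2q_F)q_F - (96q_F + q_F²).
∂π_F/∂q_F = 84 - 6q_F = 0, so q_F = 14.

14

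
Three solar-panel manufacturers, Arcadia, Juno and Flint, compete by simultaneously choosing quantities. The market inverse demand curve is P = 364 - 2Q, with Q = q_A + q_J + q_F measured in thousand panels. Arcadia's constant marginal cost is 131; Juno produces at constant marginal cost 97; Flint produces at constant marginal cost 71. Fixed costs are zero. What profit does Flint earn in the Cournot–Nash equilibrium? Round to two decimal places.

4488.78

Arcadia's profit: π_A = (364 - 2Q)q_A - (131q_A). Setting ∂π_A/∂q_A = 0: 233 - 4q_A - 2(q_J + q_F) = 0.
Juno's profit: π_J = (364 - 2Q)q_J - (97q_J). Setting ∂π_J/∂q_J = 0: 267 - 4q_J - 2(q_A + q_F) = 0.
Flint's first-order condition: 293 - 4q_F - 2(q_A + q_J) = 0.
Summing all 3 equations gives 793 − 8Q = 0, hence Q = 793/8.
Back-substituting: q_A = (233 − 793/4)/2 = 139/8, q_J = (267 − 793/4)/2 = 275/8, q_F = (293 − 793/4)/2 = 379/8.
Price P = 364 - 2·(793/8) = 663/4.
Flint's profit: (663/4 - 71)·(379/8) = 4488.7813.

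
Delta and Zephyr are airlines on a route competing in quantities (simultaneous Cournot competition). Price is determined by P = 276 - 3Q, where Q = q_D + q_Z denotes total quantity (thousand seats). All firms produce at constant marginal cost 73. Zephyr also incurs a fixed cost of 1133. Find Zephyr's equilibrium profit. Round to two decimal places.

393.26

A representative firm's profit is π_i = q_i(276 - 3Q) - 73q_i.
First-order condition (treating rivals' output as given): 203 - 6q_i - 3q_j = 0.
With identical firms every q_j equals q_i, so q_j = q_i and 203 = 9q_i, giving q_i = 203/9.
Price P = 276 - 3·(406/9) = 422/3.
Zephyr's profit: (422/3 - 73)·(203/9) - 1133 = 393.2593.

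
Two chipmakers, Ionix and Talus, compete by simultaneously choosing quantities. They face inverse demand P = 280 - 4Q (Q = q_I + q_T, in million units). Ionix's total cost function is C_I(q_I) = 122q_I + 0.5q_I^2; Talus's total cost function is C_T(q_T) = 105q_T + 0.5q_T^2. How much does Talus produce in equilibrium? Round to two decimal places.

Ionix's profit: π_I = (280 - 4Q)q_I - (122q_I + (1/2)q_I²). Setting ∂π_I/∂q_I = 0: 158 - 9q_I - 4(q_T) = 0.
Talus's profit: π_T = (280 - 4Q)q_T - (105q_T + (1/2)q_T²). Setting ∂π_T/∂q_T = 0: 175 - 9q_T - 4(q_I) = 0.
Best responses: q_I = (158 - 4q_T)/9, q_T = (175 - 4q_I)/9.
Solving the pair: q_I = 722/65, q_T = 943/65.

14.51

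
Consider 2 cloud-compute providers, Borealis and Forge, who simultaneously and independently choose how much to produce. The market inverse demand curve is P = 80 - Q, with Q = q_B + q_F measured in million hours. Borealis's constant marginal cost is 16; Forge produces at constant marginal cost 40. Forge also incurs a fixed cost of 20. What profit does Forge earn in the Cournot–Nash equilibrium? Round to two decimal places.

Borealis's profit: π_B = (80 - Q)q_B - (16q_B). Setting ∂π_B/∂q_B = 0: 64 - 2q_B - (q_F) = 0.
Forge's profit: π_F = (80 - Q)q_F - (40q_F). Setting ∂π_F/∂q_F = 0: 40 - 2q_F - (q_B) = 0.
Best responses: q_B = (64 - q_F)/2, q_F = (40 - q_B)/2.
Substituting one into the other gives q_B = 88/3 and q_F = 16/3.
Price P = 80 - 104/3 = 136/3.
Forge's profit: (136/3 - 40)·(16/3) - 20 = 76/9.

8.44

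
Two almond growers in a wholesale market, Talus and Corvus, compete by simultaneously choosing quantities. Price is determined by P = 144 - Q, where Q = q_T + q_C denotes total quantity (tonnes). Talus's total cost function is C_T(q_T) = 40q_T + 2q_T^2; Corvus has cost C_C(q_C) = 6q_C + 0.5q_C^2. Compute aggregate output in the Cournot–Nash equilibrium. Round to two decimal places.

Talus's profit: π_T = (144 - Q)q_T - (40q_T + 2q_T²). Setting ∂π_T/∂q_T = 0: 104 - 6q_T - (q_C) = 0.
Corvus's profit: π_C = (144 - Q)q_C - (6q_C + (1/2)q_C²). Setting ∂π_C/∂q_C = 0: 138 - 3q_C - (q_T) = 0.
Best responses: q_T = (104 - q_C)/6, q_C = (138 - q_T)/3.
Substituting one into the other gives q_T = 174/17 and q_C = 724/17.
Total output Q = 174/17 + 724/17 = 898/17.

52.82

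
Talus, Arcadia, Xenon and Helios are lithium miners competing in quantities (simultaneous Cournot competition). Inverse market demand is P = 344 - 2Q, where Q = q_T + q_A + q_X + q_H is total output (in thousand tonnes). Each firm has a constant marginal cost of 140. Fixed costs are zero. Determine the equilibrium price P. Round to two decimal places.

A representative firm's profit is π_i = q_i(344 - 2Q) - 140q_i.
Setting ∂π_i/∂q_i = 0 with rivals' quantities fixed: 204 - 4q_i - 2·Σ_{j≠i} q_j = 0.
By symmetry each firm produces the same amount; substituting Σ_{j≠i} q_j = 3q_i yields q_i = 204/10 = 102/5.
Total output Q = 408/5, so price P = 344 - 2·(408/5) = 904/5.

180.80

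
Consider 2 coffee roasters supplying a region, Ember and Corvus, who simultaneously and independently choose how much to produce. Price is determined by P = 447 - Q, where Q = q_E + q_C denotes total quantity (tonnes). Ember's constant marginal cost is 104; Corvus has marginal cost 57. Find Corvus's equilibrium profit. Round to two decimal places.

21218.78

Ember's profit: π_E = (447 - Q)q_E - (104q_E). Setting ∂π_E/∂q_E = 0: 343 - 2q_E - (q_C) = 0.
Corvus's first-order condition: 390 - 2q_C - (q_E) = 0.
So q_E = (343 - q_C)/2 and q_C = (390 - q_E)/2.
Substituting one into the other gives q_E = 296/3 and q_C = 437/3.
Price P = 447 - 733/3 = 608/3.
Corvus's profit: (608/3 - 57)·(437/3) = 21218.7778.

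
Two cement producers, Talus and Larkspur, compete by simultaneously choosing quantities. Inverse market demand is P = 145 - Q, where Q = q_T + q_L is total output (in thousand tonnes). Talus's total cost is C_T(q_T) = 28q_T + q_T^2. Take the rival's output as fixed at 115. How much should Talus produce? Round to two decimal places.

0.50

With the rival's output fixed at 115, Talus's profit is π_T = (145 - 115 - q_T)q_T - (28q_T + q_T²) = (30 - q_T)q_T - (28q_T + q_T²).
∂π_T/∂q_T = 2 - 4q_T = 0, so q_T = 1/2.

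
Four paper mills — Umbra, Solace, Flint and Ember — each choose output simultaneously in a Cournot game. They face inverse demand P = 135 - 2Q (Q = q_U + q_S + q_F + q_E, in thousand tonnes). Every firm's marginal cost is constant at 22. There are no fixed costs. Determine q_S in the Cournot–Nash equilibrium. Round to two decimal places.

Each firm earns π_i = (135 - 2Q)q_i - 22q_i.
Setting ∂π_i/∂q_i = 0 with rivals' quantities fixed: 113 - 4q_i - 2·Σ_{j≠i} q_j = 0.
By symmetry each firm produces the same amount; substituting Σ_{j≠i} q_j = 3q_i yields q_i = 113/10.

11.30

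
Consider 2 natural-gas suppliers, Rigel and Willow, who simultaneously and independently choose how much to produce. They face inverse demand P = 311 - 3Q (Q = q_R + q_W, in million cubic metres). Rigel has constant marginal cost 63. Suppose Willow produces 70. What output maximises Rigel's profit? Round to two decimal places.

6.33

With the rival's output fixed at 70, Rigel's profit is π_R = (311 - 3·70 - 3q_R)q_R - (63q_R) = (101 - 3q_R)q_R - (63q_R).
∂π_R/∂q_R = 38 - 6q_R = 0, so q_R = 19/3.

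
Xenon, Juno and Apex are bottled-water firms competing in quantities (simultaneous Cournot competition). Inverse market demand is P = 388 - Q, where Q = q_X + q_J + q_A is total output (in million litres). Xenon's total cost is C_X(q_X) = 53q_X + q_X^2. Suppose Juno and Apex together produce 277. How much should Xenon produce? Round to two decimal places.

14.50

With rivals' combined output fixed at 277, Xenon's profit is π_X = (388 - 277 - q_X)q_X - (53q_X + q_X²) = (111 - q_X)q_X - (53q_X + q_X²).
∂π_X/∂q_X = 58 - 4q_X = 0, so q_X = 29/2.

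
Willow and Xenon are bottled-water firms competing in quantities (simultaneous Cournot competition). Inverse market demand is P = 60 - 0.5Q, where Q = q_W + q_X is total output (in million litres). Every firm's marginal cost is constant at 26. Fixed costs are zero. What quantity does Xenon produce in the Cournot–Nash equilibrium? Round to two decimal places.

Each firm earns π_i = (60 - 0.5Q)q_i - 26q_i.
First-order condition (treating rivals' output as given): 34 - q_i - (1/2)q_j = 0.
By symmetry each firm produces the same amount; substituting q_j = q_i yields q_i = 34/(3/2) = 68/3.

22.67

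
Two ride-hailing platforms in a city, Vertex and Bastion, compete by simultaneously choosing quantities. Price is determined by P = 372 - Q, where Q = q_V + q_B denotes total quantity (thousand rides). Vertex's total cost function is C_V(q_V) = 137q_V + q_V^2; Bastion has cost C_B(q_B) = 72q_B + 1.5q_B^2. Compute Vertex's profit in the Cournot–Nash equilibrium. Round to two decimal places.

4241.69

Vertex's profit: π_V = (372 - Q)q_V - (137q_V + q_V²). Setting ∂π_V/∂q_V = 0: 235 - 4q_V - (q_B) = 0.
Bastion's profit: π_B = (372 - Q)q_B - (72q_B + (3/2)q_B²). Setting ∂π_B/∂q_B = 0: 300 - 5q_B - (q_V) = 0.
Rearranging gives the reaction functions q_V = (235 - q_B)/4 and q_B = (300 - q_V)/5.
Solving the pair: q_V = 875/19, q_B = 965/19.
Price P = 372 - 1840/19 = 275.1579.
Vertex's profit: 275.1579·(875/19) - 137·(875/19) - (875/19)² = 4241.6898.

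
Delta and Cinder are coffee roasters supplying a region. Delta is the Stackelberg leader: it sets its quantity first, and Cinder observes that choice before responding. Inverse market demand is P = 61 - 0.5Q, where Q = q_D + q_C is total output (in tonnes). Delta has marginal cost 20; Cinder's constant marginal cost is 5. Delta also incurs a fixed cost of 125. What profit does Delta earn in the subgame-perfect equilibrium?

The follower Cinder best-responds to any q_D: π_C = (61 - 0.5Q)q_C - 5q_C.
Follower FOC: 56 - (1/2)q_D - q_C = 0, so q_C(q_D) = (56 - (1/2)q_D).
Delta substitutes q_C(q_D) into its own profit: π_D = q_D(61 - (1/2)q_D - (56 - (1/2)q_D)/2) - 20q_D = (33 - (1/4)q_D)q_D - 20q_D.
Maximising: ∂π_D/∂q_D = 13 - (1/2)q_D = 0, giving q_D = 26.
Then q_C = (56 - (1/2)·26) = 43.
Price P = 61 - (1/2)·69 = 53/2.
Delta's profit: (53/2 - 20)·26 - 125 = 44.

44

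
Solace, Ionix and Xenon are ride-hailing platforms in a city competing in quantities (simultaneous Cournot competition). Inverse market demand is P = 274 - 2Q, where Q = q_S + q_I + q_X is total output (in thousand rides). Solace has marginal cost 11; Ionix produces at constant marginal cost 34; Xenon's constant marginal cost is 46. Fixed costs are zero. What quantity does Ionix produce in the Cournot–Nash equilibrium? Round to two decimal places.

Solace's profit: π_S = (274 - 2Q)q_S - (11q_S). Setting ∂π_S/∂q_S = 0: 263 - 4q_S - 2(q_I + q_X) = 0.
Ionix's first-order condition: 240 - 4q_I - 2(q_S + q_X) = 0.
Xenon's first-order condition: 228 - 4q_X - 2(q_S + q_I) = 0.
Summing all 3 equations gives 731 − 8Q = 0, hence Q = 731/8.
Back-substituting: q_S = (263 − 731/4)/2 = 321/8, q_I = (240 − 731/4)/2 = 229/8, q_X = (228 − 731/4)/2 = 181/8.

28.63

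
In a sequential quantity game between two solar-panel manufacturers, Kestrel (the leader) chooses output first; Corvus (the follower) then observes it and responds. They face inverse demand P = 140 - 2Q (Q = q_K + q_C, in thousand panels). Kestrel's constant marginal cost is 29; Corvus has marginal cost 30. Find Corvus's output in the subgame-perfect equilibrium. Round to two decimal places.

The follower Corvus best-responds to any q_K: π_C = (140 - 2Q)q_C - 30q_C.
∂π_C/∂q_C = 110 - 2q_K - 4q_C = 0 gives the reaction function q_C = (110 - 2q_K)/4.
The leader anticipates this reaction. Substituting into P = 140 - 2Q gives P = 85 - q_K, so π_K = (85 - q_K)q_K - 29q_K.
The leader's first-order condition 56 - 2q_K = 0 yields q_K = 28.
Then q_C = (110 - 2·28)/4 = 27/2.

13.50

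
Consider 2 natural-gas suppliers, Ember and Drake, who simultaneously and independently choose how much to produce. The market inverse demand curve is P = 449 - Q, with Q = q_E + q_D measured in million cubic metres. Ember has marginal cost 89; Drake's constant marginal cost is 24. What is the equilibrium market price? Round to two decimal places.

Ember's profit: π_E = (449 - Q)q_E - (89q_E). Setting ∂π_E/∂q_E = 0: 360 - 2q_E - (q_D) = 0.
Drake's first-order condition: 425 - 2q_D - (q_E) = 0.
So q_E = (360 - q_D)/2 and q_D = (425 - q_E)/2.
Substituting one into the other gives q_E = 295/3 and q_D = 490/3.
Total output Q = 785/3, so price P = 449 - 785/3 = 562/3.

187.33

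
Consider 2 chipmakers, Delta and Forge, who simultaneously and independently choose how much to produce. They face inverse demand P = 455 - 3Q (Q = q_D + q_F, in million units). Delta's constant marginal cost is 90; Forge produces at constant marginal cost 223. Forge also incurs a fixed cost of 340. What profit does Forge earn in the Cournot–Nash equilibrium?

Delta's profit: π_D = (455 - 3Q)q_D - (90q_D). Setting ∂π_D/∂q_D = 0: 365 - 6q_D - 3(q_F) = 0.
Forge's first-order condition: 232 - 6q_F - 3(q_D) = 0.
Rearranging gives the reaction functions q_D = (365 - 3q_F)/6 and q_F = (232 - 3q_D)/6.
Solving the pair: q_D = 166/3, q_F = 11.
Price P = 455 - 3·(199/3) = 256.
Forge's profit: (256 - 223)·11 - 340 = 23.

23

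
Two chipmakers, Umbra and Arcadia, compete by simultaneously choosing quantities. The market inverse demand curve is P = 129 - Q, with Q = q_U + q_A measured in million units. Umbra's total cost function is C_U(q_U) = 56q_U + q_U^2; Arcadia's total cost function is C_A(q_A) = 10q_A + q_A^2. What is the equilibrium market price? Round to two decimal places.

90.60

Umbra's profit: π_U = (129 - Q)q_U - (56q_U + q_U²). Setting ∂π_U/∂q_U = 0: 73 - 4q_U - (q_A) = 0.
Arcadia's first-order condition: 119 - 4q_A - (q_U) = 0.
So q_U = (73 - q_A)/4 and q_A = (119 - q_U)/4.
Solving the pair: q_U = 173/15, q_A = 403/15.
Total output Q = 192/5, so price P = 129 - 192/5 = 453/5.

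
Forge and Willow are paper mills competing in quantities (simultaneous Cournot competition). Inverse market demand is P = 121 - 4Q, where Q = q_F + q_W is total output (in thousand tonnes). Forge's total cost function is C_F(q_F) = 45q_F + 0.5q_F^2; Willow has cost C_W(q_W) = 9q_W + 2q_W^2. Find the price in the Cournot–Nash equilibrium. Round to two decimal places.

Forge's profit: π_F = (121 - 4Q)q_F - (45q_F + (1/2)q_F²). Setting ∂π_F/∂q_F = 0: 76 - 9q_F - 4(q_W) = 0.
Willow's profit: π_W = (121 - 4Q)q_W - (9q_W + 2q_W²). Setting ∂π_W/∂q_W = 0: 112 - 12q_W - 4(q_F) = 0.
Rearranging gives the reaction functions q_F = (76 - 4q_W)/9 and q_W = (112 - 4q_F)/12.
Substituting one into the other gives q_F = 116/23 and q_W = 176/23.
Total output Q = 292/23, so price P = 121 - 4·(292/23) = 1615/23.

70.22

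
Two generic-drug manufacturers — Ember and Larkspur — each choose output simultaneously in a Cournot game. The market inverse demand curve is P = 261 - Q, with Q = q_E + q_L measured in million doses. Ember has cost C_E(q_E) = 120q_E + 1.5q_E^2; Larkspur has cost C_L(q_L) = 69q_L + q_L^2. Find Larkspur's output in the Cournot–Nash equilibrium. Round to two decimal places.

Ember's profit: π_E = (261 - Q)q_E - (120q_E + (3/2)q_E²). Setting ∂π_E/∂q_E = 0: 141 - 5q_E - (q_L) = 0.
Larkspur's first-order condition: 192 - 4q_L - (q_E) = 0.
So q_E = (141 - q_L)/5 and q_L = (192 - q_E)/4.
Solving the pair: q_E = 372/19, q_L = 819/19.

43.11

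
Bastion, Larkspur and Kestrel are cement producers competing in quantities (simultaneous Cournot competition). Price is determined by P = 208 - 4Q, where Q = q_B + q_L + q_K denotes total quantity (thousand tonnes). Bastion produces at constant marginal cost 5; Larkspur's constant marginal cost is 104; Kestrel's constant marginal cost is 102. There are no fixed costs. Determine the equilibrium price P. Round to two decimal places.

Bastion's profit: π_B = (208 - 4Q)q_B - (5q_B). Setting ∂π_B/∂q_B = 0: 203 - 8q_B - 4(q_L + q_K) = 0.
Larkspur's first-order condition: 104 - 8q_L - 4(q_B + q_K) = 0.
Kestrel's profit: π_K = (208 - 4Q)q_K - (102q_K). Setting ∂π_K/∂q_K = 0: 106 - 8q_K - 4(q_B + q_L) = 0.
Summing all 3 equations gives 413 − 16Q = 0, hence Q = 413/16.
Back-substituting: q_B = (203 − 413/4)/4 = 399/16, q_L = (104 − 413/4)/4 = 3/16, q_K = (106 − 413/4)/4 = 11/16.
Total output Q = 413/16, so price P = 208 - 4·(413/16) = 419/4.

104.75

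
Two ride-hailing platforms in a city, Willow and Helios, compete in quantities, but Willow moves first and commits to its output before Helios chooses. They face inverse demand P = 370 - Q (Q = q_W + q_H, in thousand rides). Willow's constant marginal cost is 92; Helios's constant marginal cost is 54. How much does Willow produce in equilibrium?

120

The follower Helios best-responds to any q_W: π_H = (370 - Q)q_H - 54q_H.
∂π_H/∂q_H = 316 - q_W - 2q_H = 0 gives the reaction function q_H = (316 - q_W)/2.
Willow substitutes q_H(q_W) into its own profit: π_W = q_W(370 - q_W - (316 - q_W)/2) - 92q_W = (212 - (1/2)q_W)q_W - 92q_W.
Maximising: ∂π_W/∂q_W = 120 - q_W = 0, giving q_W = 120.
Then q_H = (316 - 120)/2 = 98.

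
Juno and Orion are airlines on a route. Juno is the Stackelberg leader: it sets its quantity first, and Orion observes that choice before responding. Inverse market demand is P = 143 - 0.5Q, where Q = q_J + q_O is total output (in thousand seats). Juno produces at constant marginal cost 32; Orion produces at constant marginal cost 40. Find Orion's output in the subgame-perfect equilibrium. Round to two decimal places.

Solve by backward induction. Given q_J, the follower Orion maximises π_O = (143 - (1/2)q_J - (1/2)q_O)q_O - 40q_O.
Follower FOC: 103 - (1/2)q_J - q_O = 0, so q_O(q_J) = (103 - (1/2)q_J).
Juno substitutes q_O(q_J) into its own profit: π_J = q_J(143 - (1/2)q_J - (103 - (1/2)q_J)/2) - 32q_J = (183/2 - (1/4)q_J)q_J - 32q_J.
The leader's first-order condition 119/2 - (1/2)q_J = 0 yields q_J = 119.
Then q_O = (103 - (1/2)·119) = 87/2.

43.50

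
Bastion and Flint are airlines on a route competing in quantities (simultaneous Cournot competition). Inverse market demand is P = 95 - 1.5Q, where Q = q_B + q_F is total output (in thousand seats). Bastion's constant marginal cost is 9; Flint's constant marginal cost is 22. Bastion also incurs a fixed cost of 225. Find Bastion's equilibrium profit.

Bastion's profit: π_B = (95 - 1.5Q)q_B - (9q_B). Setting ∂π_B/∂q_B = 0: 86 - 3q_B - (3/2)(q_F) = 0.
Flint's first-order condition: 73 - 3q_F - (3/2)(q_B) = 0.
Best responses: q_B = (86 - (3/2)q_F)/3, q_F = (73 - (3/2)q_B)/3.
Solving the pair: q_B = 22, q_F = 40/3.
Price P = 95 - (3/2)·(106/3) = 42.
Bastion's profit: (42 - 9)·22 - 225 = 501.

501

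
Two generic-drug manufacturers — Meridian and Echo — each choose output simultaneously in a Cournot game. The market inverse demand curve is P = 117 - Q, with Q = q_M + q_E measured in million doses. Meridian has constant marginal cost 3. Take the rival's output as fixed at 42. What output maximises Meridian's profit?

With the rival's output fixed at 42, Meridian's profit is π_M = (117 - 42 - q_M)q_M - (3q_M) = (75 - q_M)q_M - (3q_M).
∂π_M/∂q_M = 72 - 2q_M = 0, so q_M = 36.

36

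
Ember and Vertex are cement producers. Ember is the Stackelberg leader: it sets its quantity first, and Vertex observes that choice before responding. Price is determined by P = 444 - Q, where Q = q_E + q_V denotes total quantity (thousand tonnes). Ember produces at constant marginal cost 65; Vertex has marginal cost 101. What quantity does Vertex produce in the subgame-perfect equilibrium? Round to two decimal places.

The follower Vertex best-responds to any q_E: π_V = (444 - Q)q_V - 101q_V.
Follower FOC: 343 - q_E - 2q_V = 0, so q_V(q_E) = (343 - q_E)/2.
Ember substitutes q_V(q_E) into its own profit: π_E = q_E(444 - q_E - (343 - q_E)/2) - 65q_E = (545/2 - (1/2)q_E)q_E - 65q_E.
The leader's first-order condition 415/2 - q_E = 0 yields q_E = 415/2.
Then q_V = (343 - 415/2)/2 = 271/4.

67.75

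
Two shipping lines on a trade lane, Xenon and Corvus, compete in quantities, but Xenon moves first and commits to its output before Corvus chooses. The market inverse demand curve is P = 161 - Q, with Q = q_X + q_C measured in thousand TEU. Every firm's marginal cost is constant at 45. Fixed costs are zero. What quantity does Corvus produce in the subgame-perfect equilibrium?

29

Solve by backward induction. Given q_X, the follower Corvus maximises π_C = (161 - q_X - q_C)q_C - 45q_C.
Setting the follower's marginal profit to zero, 116 - q_X - 2q_C = 0, i.e. q_C = (116 - q_X)/2.
The leader anticipates this reaction. Substituting into P = 161 - Q gives P = 103 - (1/2)q_X, so π_X = (103 - (1/2)q_X)q_X - 45q_X.
Leader FOC: 58 - q_X = 0, so q_X = 58.
Then q_C = (116 - 58)/2 = 29.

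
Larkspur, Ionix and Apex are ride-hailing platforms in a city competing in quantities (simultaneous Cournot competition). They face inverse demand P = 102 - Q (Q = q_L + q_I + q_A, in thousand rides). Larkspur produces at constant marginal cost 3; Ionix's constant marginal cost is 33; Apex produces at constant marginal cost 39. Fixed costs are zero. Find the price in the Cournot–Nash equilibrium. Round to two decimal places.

44.25

Larkspur's profit: π_L = (102 - Q)q_L - (3q_L). Setting ∂π_L/∂q_L = 0: 99 - 2q_L - (q_I + q_A) = 0.
Ionix's profit: π_I = (102 - Q)q_I - (33q_I). Setting ∂π_I/∂q_I = 0: 69 - 2q_I - (q_L + q_A) = 0.
Apex's first-order condition: 63 - 2q_A - (q_L + q_I) = 0.
Summing all 3 equations gives 231 − 4Q = 0, hence Q = 231/4.
Back-substituting: q_L = (99 − 231/4) = 165/4, q_I = (69 − 231/4) = 45/4, q_A = (63 − 231/4) = 21/4.
Total output Q = 231/4, so price P = 102 - 231/4 = 177/4.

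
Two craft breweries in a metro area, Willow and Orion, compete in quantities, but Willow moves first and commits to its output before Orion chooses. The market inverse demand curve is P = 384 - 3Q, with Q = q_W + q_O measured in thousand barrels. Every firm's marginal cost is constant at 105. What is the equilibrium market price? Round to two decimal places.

174.75

The follower Orion best-responds to any q_W: π_O = (384 - 3Q)q_O - 105q_O.
Setting the follower's marginal profit to zero, 279 - 3q_W - 6q_O = 0, i.e. q_O = (279 - 3q_W)/6.
The leader anticipates this reaction. Substituting into P = 384 - 3Q gives P = 489/2 - (3/2)q_W, so π_W = (489/2 - (3/2)q_W)q_W - 105q_W.
Maximising: ∂π_W/∂q_W = 279/2 - 3q_W = 0, giving q_W = 93/2.
Then q_O = (279 - 3·(93/2))/6 = 93/4.
Total output Q = 279/4, so price P = 384 - 3·(279/4) = 699/4.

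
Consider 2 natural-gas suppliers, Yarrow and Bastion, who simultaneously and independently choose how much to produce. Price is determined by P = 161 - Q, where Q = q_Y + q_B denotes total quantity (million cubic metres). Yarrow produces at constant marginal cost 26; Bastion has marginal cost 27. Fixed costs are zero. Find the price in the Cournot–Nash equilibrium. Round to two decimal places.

71.33

Yarrow's profit: π_Y = (161 - Q)q_Y - (26q_Y). Setting ∂π_Y/∂q_Y = 0: 135 - 2q_Y - (q_B) = 0.
Bastion's first-order condition: 134 - 2q_B - (q_Y) = 0.
So q_Y = (135 - q_B)/2 and q_B = (134 - q_Y)/2.
Substituting one into the other gives q_Y = 136/3 and q_B = 133/3.
Total output Q = 269/3, so price P = 161 - 269/3 = 214/3.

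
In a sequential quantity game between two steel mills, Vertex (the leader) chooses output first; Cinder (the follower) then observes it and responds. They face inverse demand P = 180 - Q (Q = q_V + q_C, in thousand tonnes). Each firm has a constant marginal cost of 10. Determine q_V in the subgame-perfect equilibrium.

The follower Cinder best-responds to any q_V: π_C = (180 - Q)q_C - 10q_C.
Setting the follower's marginal profit to zero, 170 - q_V - 2q_C = 0, i.e. q_C = (170 - q_V)/2.
The leader anticipates this reaction. Substituting into P = 180 - Q gives P = 95 - (1/2)q_V, so π_V = (95 - (1/2)q_V)q_V - 10q_V.
The leader's first-order condition 85 - q_V = 0 yields q_V = 85.
Then q_C = (170 - 85)/2 = 85/2.

85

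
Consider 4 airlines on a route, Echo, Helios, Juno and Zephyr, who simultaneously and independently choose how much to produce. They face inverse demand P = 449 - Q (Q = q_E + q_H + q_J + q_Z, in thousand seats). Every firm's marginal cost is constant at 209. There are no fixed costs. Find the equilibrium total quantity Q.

192

Each firm earns π_i = (449 - Q)q_i - 209q_i.
Setting ∂π_i/∂q_i = 0 with rivals' quantities fixed: 240 - 2q_i - Σ_{j≠i} q_j = 0.
With identical firms every q_j equals q_i, so Σ_{j≠i} q_j = 3q_i and 240 = 5q_i, giving q_i = 48.
Total output Q = 48 + 48 + 48 + 48 = 192.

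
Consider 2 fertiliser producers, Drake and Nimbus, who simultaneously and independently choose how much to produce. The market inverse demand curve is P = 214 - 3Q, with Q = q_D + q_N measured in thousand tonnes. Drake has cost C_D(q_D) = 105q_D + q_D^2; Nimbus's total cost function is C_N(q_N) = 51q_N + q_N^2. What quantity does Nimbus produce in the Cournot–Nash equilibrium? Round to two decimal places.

Drake's profit: π_D = (214 - 3Q)q_D - (105q_D + q_D²). Setting ∂π_D/∂q_D = 0: 109 - 8q_D - 3(q_N) = 0.
Nimbus's first-order condition: 163 - 8q_N - 3(q_D) = 0.
So q_D = (109 - 3q_N)/8 and q_N = (163 - 3q_D)/8.
Substituting one into the other gives q_D = 383/55 and q_N = 977/55.

17.76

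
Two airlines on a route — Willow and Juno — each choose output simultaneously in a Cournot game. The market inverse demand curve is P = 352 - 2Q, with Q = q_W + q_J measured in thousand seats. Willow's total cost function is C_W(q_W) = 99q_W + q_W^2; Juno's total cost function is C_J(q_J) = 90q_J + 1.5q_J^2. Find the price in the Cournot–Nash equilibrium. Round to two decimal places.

230.26

Willow's profit: π_W = (352 - 2Q)q_W - (99q_W + q_W²). Setting ∂π_W/∂q_W = 0: 253 - 6q_W - 2(q_J) = 0.
Juno's first-order condition: 262 - 7q_J - 2(q_W) = 0.
Rearranging gives the reaction functions q_W = (253 - 2q_J)/6 and q_J = (262 - 2q_W)/7.
Substituting one into the other gives q_W = 1247/38 and q_J = 533/19.
Total output Q = 60.8684, so price P = 352 - 2·60.8684 = 230.2632.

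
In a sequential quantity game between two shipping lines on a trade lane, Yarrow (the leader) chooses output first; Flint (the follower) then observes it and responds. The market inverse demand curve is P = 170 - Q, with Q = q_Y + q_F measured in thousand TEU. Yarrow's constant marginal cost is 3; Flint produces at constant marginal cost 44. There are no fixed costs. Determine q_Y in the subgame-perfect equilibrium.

The follower Flint best-responds to any q_Y: π_F = (170 - Q)q_F - 44q_F.
Setting the follower's marginal profit to zero, 126 - q_Y - 2q_F = 0, i.e. q_F = (126 - q_Y)/2.
Yarrow substitutes q_F(q_Y) into its own profit: π_Y = q_Y(170 - q_Y - (126 - q_Y)/2) - 3q_Y = (107 - (1/2)q_Y)q_Y - 3q_Y.
Leader FOC: 104 - q_Y = 0, so q_Y = 104.
Then q_F = (126 - 104)/2 = 11.

104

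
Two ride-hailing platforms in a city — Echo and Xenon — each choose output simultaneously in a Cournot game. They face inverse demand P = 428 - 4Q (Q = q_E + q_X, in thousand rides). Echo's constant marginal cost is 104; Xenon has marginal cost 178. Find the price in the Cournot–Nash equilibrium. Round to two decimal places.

Echo's profit: π_E = (428 - 4Q)q_E - (104q_E). Setting ∂π_E/∂q_E = 0: 324 - 8q_E - 4(q_X) = 0.
Xenon's first-order condition: 250 - 8q_X - 4(q_E) = 0.
Best responses: q_E = (324 - 4q_X)/8, q_X = (250 - 4q_E)/8.
Solving the pair: q_E = 199/6, q_X = 44/3.
Total output Q = 287/6, so price P = 428 - 4·(287/6) = 710/3.

236.67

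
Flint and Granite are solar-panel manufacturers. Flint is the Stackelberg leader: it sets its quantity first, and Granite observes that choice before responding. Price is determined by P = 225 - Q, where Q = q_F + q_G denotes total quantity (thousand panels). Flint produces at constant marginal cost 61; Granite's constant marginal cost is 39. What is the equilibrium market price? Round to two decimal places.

The follower Granite best-responds to any q_F: π_G = (225 - Q)q_G - 39q_G.
Setting the follower's marginal profit to zero, 186 - q_F - 2q_G = 0, i.e. q_G = (186 - q_F)/2.
Flint substitutes q_G(q_F) into its own profit: π_F = q_F(225 - q_F - (186 - q_F)/2) - 61q_F = (132 - (1/2)q_F)q_F - 61q_F.
Leader FOC: 71 - q_F = 0, so q_F = 71.
Then q_G = (186 - 71)/2 = 115/2.
Total output Q = 257/2, so price P = 225 - 257/2 = 193/2.

96.50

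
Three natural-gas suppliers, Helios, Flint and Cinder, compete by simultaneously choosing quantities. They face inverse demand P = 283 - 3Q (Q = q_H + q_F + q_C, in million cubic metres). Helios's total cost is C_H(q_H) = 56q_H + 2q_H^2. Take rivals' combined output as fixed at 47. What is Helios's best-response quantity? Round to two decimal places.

With rivals' combined output fixed at 47, Helios's profit is π_H = (283 - 3·47 - 3q_H)q_H - (56q_H + 2q_H²) = (142 - 3q_H)q_H - (56q_H + 2q_H²).
∂π_H/∂q_H = 86 - 10q_H = 0, so q_H = 43/5.

8.60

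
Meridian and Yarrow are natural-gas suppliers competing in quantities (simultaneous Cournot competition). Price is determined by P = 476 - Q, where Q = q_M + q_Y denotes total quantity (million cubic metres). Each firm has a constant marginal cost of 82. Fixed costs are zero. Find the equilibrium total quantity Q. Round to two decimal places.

A representative firm's profit is π_i = q_i(476 - Q) - 82q_i.
First-order condition (treating rivals' output as given): 394 - 2q_i - q_j = 0.
By symmetry each firm produces the same amount; substituting q_j = q_i yields q_i = 394/3.
Total output Q = 394/3 + 394/3 = 788/3.

262.67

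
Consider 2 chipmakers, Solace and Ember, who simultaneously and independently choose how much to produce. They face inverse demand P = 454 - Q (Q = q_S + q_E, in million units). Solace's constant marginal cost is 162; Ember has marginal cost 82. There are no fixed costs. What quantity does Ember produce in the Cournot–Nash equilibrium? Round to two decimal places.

150.67

Solace's profit: π_S = (454 - Q)q_S - (162q_S). Setting ∂π_S/∂q_S = 0: 292 - 2q_S - (q_E) = 0.
Ember's profit: π_E = (454 - Q)q_E - (82q_E). Setting ∂π_E/∂q_E = 0: 372 - 2q_E - (q_S) = 0.
Best responses: q_S = (292 - q_E)/2, q_E = (372 - q_S)/2.
Solving the pair: q_S = 212/3, q_E = 452/3.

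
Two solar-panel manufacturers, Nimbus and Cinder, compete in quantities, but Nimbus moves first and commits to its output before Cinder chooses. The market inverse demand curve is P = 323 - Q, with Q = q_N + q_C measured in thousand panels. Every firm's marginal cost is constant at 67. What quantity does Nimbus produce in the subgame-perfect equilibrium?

The follower Cinder best-responds to any q_N: π_C = (323 - Q)q_C - 67q_C.
Follower FOC: 256 - q_N - 2q_C = 0, so q_C(q_N) = (256 - q_N)/2.
The leader anticipates this reaction. Substituting into P = 323 - Q gives P = 195 - (1/2)q_N, so π_N = (195 - (1/2)q_N)q_N - 67q_N.
The leader's first-order condition 128 - q_N = 0 yields q_N = 128.
Then q_C = (256 - 128)/2 = 64.

128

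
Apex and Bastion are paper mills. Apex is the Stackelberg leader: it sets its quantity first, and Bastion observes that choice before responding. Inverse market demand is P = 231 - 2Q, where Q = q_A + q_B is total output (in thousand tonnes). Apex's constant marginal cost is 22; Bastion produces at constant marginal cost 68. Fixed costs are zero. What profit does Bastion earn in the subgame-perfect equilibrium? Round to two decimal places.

The follower Bastion best-responds to any q_A: π_B = (231 - 2Q)q_B - 68q_B.
∂π_B/∂q_B = 163 - 2q_A - 4q_B = 0 gives the reaction function q_B = (163 - 2q_A)/4.
The leader anticipates this reaction. Substituting into P = 231 - 2Q gives P = 299/2 - q_A, so π_A = (299/2 - q_A)q_A - 22q_A.
Leader FOC: 255/2 - 2q_A = 0, so q_A = 255/4.
Then q_B = (163 - 2·(255/4))/4 = 71/8.
Price P = 231 - 2·(581/8) = 343/4.
Bastion's profit: (343/4 - 68)·(71/8) = 157.5313.

157.53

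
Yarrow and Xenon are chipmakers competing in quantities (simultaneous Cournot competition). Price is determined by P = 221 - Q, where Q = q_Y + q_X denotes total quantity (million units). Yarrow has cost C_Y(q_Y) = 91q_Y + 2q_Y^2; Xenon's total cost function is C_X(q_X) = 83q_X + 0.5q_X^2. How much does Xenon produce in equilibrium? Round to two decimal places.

41.06

Yarrow's profit: π_Y = (221 - Q)q_Y - (91q_Y + 2q_Y²). Setting ∂π_Y/∂q_Y = 0: 130 - 6q_Y - (q_X) = 0.
Xenon's first-order condition: 138 - 3q_X - (q_Y) = 0.
Rearranging gives the reaction functions q_Y = (130 - q_X)/6 and q_X = (138 - q_Y)/3.
Substituting one into the other gives q_Y = 252/17 and q_X = 698/17.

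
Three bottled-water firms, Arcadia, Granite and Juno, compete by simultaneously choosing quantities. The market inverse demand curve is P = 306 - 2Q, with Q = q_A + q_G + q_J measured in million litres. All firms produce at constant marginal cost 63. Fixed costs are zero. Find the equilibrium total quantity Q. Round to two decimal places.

A representative firm's profit is π_i = q_i(306 - 2Q) - 63q_i.
First-order condition (treating rivals' output as given): 243 - 4q_i - 2·Σ_{j≠i} q_j = 0.
By symmetry each firm produces the same amount; substituting Σ_{j≠i} q_j = 2q_i yields q_i = 243/8.
Total output Q = 243/8 + 243/8 + 243/8 = 729/8.

91.13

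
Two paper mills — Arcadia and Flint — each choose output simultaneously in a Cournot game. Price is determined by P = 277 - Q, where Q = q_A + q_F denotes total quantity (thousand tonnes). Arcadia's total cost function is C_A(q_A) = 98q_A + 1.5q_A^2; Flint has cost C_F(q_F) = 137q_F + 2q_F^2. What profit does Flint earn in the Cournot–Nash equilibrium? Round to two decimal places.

968.28

Arcadia's profit: π_A = (277 - Q)q_A - (98q_A + (3/2)q_A²). Setting ∂π_A/∂q_A = 0: 179 - 5q_A - (q_F) = 0.
Flint's first-order condition: 140 - 6q_F - (q_A) = 0.
Best responses: q_A = (179 - q_F)/5, q_F = (140 - q_A)/6.
Solving the pair: q_A = 934/29, q_F = 521/29.
Price P = 277 - 1455/29 = 226.8276.
Flint's profit: 226.8276·(521/29) - 137·(521/29) - 2(521/29)² = 968.2794.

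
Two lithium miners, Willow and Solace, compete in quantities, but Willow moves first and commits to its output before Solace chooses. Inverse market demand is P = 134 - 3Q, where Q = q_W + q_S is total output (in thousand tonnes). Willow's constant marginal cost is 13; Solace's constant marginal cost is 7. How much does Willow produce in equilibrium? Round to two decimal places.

19.17

The follower Solace best-responds to any q_W: π_S = (134 - 3Q)q_S - 7q_S.
Setting the follower's marginal profit to zero, 127 - 3q_W - 6q_S = 0, i.e. q_S = (127 - 3q_W)/6.
The leader anticipates this reaction. Substituting into P = 134 - 3Q gives P = 141/2 - (3/2)q_W, so π_W = (141/2 - (3/2)q_W)q_W - 13q_W.
Leader FOC: 115/2 - 3q_W = 0, so q_W = 115/6.
Then q_S = (127 - 3·(115/6))/6 = 139/12.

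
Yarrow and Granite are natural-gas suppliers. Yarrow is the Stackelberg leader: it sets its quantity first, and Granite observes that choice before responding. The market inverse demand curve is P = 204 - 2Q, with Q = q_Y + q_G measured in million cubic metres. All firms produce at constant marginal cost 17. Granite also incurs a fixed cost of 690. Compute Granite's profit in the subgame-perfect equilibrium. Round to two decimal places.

402.78

Solve by backward induction. Given q_Y, the follower Granite maximises π_G = (204 - 2q_Y - 2q_G)q_G - 17q_G.
∂π_G/∂q_G = 187 - 2q_Y - 4q_G = 0 gives the reaction function q_G = (187 - 2q_Y)/4.
Yarrow substitutes q_G(q_Y) into its own profit: π_Y = q_Y(204 - 2q_Y - (187 - 2q_Y)/2) - 17q_Y = (221/2 - q_Y)q_Y - 17q_Y.
The leader's first-order condition 187/2 - 2q_Y = 0 yields q_Y = 187/4.
Then q_G = (187 - 2·(187/4))/4 = 187/8.
Price P = 204 - 2·(561/8) = 255/4.
Granite's profit: (255/4 - 17)·(187/8) - 690 = 402.7813.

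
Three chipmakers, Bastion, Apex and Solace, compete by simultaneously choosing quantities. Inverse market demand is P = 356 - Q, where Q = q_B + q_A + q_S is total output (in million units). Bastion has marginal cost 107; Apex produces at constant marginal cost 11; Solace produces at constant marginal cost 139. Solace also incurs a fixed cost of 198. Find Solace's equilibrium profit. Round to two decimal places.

5.06

Bastion's profit: π_B = (356 - Q)q_B - (107q_B). Setting ∂π_B/∂q_B = 0: 249 - 2q_B - (q_A + q_S) = 0.
Apex's first-order condition: 345 - 2q_A - (q_B + q_S) = 0.
Solace's profit: π_S = (356 - Q)q_S - (139q_S). Setting ∂π_S/∂q_S = 0: 217 - 2q_S - (q_B + q_A) = 0.
Adding the 3 conditions: 811 − 2Q − 2Q = 0, i.e. Q = 811/4.
Back-substituting: q_B = (249 − 811/4) = 185/4, q_A = (345 − 811/4) = 569/4, q_S = (217 − 811/4) = 57/4.
Price P = 356 - 811/4 = 613/4.
Solace's profit: (613/4 - 139)·(57/4) - 198 = 81/16.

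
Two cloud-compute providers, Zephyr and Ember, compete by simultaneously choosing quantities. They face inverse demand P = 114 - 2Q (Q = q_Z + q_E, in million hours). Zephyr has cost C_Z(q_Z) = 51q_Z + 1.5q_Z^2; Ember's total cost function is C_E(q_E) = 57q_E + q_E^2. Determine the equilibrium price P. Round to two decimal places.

Zephyr's profit: π_Z = (114 - 2Q)q_Z - (51q_Z + (3/2)q_Z²). Setting ∂π_Z/∂q_Z = 0: 63 - 7q_Z - 2(q_E) = 0.
Ember's first-order condition: 57 - 6q_E - 2(q_Z) = 0.
Rearranging gives the reaction functions q_Z = (63 - 2q_E)/7 and q_E = (57 - 2q_Z)/6.
Substituting one into the other gives q_Z = 132/19 and q_E = 273/38.
Total output Q = 537/38, so price P = 114 - 2·(537/38) = 1629/19.

85.74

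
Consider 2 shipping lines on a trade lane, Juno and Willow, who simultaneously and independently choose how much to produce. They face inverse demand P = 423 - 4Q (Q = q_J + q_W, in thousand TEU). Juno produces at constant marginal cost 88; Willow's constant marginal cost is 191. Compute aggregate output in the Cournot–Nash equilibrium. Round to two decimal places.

47.25

Juno's profit: π_J = (423 - 4Q)q_J - (88q_J). Setting ∂π_J/∂q_J = 0: 335 - 8q_J - 4(q_W) = 0.
Willow's profit: π_W = (423 - 4Q)q_W - (191q_W). Setting ∂π_W/∂q_W = 0: 232 - 8q_W - 4(q_J) = 0.
Best responses: q_J = (335 - 4q_W)/8, q_W = (232 - 4q_J)/8.
Solving the pair: q_J = 73/2, q_W = 43/4.
Total output Q = 73/2 + 43/4 = 189/4.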